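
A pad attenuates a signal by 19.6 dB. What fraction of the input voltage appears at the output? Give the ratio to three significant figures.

Voltage ratio = 10^(dB/20).
10^(-19.6/20) = 10^(-0.9800) = 0.105.

0.105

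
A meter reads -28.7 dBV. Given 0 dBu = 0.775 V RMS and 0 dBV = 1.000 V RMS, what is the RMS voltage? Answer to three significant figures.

V = 1.000 V × 10^(-28.7/20).
= 1.000 × 0.03673 = 0.0367 V.

0.0367 V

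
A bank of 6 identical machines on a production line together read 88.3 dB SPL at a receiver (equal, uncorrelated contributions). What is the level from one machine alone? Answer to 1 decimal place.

80.5 dB SPL

6 equal incoherent sources add 10·log₁₀(6) = 7.78 dB over one source.
L_one = 88.3 − 7.78 = 80.5 dB SPL.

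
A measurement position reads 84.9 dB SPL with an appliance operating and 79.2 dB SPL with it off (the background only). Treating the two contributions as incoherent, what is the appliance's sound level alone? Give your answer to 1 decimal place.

Background correction is a power subtraction:
L_src = 10·log₁₀(10^(84.9/10) − 10^(79.2/10)) = 10·log₁₀(225900000) = 83.5 dB SPL.

83.5 dB SPL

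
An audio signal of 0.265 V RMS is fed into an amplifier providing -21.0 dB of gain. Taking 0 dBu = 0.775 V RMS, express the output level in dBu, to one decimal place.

-30.3 dBu

Input level: 20·log₁₀(0.265/0.775) = -9.32 dBu.
Output: -9.32 − 21.0 = -30.3 dBu.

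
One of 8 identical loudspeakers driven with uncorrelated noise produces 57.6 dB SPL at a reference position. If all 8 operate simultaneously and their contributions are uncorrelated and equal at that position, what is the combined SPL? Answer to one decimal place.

66.6 dB SPL

8 equal incoherent sources raise the level by 10·log₁₀(8) = 9.03 dB.
L_total = 57.6 + 9.03 = 66.6 dB SPL.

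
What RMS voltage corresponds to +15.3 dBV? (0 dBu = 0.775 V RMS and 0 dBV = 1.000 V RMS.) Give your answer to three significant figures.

V = 1.000 V × 10^(+15.3/20).
= 1.000 × 5.821 = 5.82 V.

5.82 V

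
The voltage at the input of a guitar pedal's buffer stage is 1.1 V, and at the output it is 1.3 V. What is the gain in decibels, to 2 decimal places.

Voltage ratio → dB uses the 20·log₁₀ form:
20·log₁₀(1.3/1.1) = 20·log₁₀(1.182) = 1.45 dB.

1.45 dB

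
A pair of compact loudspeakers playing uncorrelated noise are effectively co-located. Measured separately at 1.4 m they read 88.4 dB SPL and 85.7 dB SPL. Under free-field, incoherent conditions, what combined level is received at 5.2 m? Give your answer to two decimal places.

78.87 dB SPL

Combined at 1.4 m: 10·log₁₀(10^(88.4/10)+10^(85.7/10)) = 90.267 dB SPL.
Then apply −20·log₁₀(5.2/1.4) = -11.398 dB → 78.87 dB SPL.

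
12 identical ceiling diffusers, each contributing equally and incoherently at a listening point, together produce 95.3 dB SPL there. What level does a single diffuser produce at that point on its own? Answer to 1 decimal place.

84.5 dB SPL

12 equal incoherent sources add 10·log₁₀(12) = 10.79 dB over one source.
L_one = 95.3 − 10.79 = 84.5 dB SPL.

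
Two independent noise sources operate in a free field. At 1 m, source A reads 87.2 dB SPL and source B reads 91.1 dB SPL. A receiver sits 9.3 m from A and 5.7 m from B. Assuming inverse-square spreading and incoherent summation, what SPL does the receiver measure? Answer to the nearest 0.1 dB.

At the listener: L_A = 87.2 − 20·log₁₀(9.3) = 67.83 dB; L_B = 91.1 − 20·log₁₀(5.7) = 75.98 dB.
Combined: 10·log₁₀(10^(67.83/10)+10^(75.98/10)) = 76.6 dB SPL.

76.6 dB SPL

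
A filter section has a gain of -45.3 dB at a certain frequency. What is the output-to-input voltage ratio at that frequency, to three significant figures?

Voltage ratio = 10^(dB/20).
10^(-45.3/20) = 10^(-2.265) = 0.00543.

0.00543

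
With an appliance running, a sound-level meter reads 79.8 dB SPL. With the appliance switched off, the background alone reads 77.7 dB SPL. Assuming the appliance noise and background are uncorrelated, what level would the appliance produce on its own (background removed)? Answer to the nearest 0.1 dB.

75.6 dB SPL

Remove the background by subtracting linear intensities:
L_src = 10·log₁₀(10^(79.8/10) − 10^(77.7/10)) = 10·log₁₀(36610000) = 75.6 dB SPL.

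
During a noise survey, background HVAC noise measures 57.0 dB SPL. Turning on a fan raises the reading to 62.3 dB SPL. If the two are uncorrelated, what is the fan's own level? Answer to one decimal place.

60.8 dB SPL

Subtract intensities: L_src = 10·log₁₀(10^(L_total/10) − 10^(L_bg/10)).
L_src = 10·log₁₀(10^(62.3/10) − 10^(57.0/10)) = 10·log₁₀(1197000) = 60.8 dB SPL.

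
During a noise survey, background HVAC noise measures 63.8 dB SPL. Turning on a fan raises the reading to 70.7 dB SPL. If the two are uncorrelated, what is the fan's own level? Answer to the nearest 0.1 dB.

69.7 dB SPL

Remove the background by subtracting linear intensities:
L_src = 10·log₁₀(10^(70.7/10) − 10^(63.8/10)) = 10·log₁₀(9350000) = 69.7 dB SPL.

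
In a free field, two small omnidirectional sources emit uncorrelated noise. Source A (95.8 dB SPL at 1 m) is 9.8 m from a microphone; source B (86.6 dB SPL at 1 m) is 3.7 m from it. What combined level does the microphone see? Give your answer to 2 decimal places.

78.63 dB SPL

At the listener: L_A = 95.8 − 20·log₁₀(9.8) = 75.975 dB; L_B = 86.6 − 20·log₁₀(3.7) = 75.236 dB.
Combined: 10·log₁₀(10^(75.975/10)+10^(75.236/10)) = 78.63 dB SPL.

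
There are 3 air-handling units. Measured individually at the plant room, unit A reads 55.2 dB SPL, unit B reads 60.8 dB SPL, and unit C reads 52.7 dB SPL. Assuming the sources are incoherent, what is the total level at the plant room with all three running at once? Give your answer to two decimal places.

62.35 dB SPL

Uncorrelated sources add in intensity (power), not in dB.
L_total = 10·log₁₀(10^(55.2/10) + 10^(60.8/10) + 10^(52.7/10)) = 10·log₁₀(1720000) = 62.35 dB SPL.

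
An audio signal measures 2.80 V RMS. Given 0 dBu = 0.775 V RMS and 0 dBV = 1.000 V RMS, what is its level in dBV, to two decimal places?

dBV = 20·log₁₀(V / 1.000 V).
20·log₁₀(2.80/1.000) = +8.94 dBV.

+8.94 dBV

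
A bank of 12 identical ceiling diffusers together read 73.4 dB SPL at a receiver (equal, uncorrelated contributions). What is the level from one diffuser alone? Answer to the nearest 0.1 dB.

62.6 dB SPL

12 equal incoherent sources add 10·log₁₀(12) = 10.79 dB over one source.
L_one = 73.4 − 10.79 = 62.6 dB SPL.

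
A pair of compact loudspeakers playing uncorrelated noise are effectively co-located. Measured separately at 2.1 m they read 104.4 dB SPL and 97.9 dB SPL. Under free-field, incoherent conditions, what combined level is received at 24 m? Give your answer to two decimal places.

84.12 dB SPL

Combined at 2.1 m: 10·log₁₀(10^(104.4/10)+10^(97.9/10)) = 105.277 dB SPL.
Then apply −20·log₁₀(24/2.1) = -21.160 dB → 84.12 dB SPL.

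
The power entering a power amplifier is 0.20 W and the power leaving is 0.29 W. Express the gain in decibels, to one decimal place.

Power is a power quantity, so gain = 10·log₁₀(P_out/P_in).
10·log₁₀(0.29/0.20) = 10·log₁₀(1.450) = 1.6 dB.

1.6 dB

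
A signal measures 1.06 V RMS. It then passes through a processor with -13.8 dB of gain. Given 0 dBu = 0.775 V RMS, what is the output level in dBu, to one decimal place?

Input level: 20·log₁₀(1.06/0.775) = 2.72 dBu.
Output: 2.72 − 13.8 = -11.1 dBu.

-11.1 dBu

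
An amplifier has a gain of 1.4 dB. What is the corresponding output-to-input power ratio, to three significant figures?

Power ratio = 10^(dB/10).
10^(1.4/10) = 10^(0.1400) = 1.38.

1.38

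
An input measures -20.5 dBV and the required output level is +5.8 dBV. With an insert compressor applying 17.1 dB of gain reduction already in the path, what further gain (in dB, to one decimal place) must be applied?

The required make-up gain is the shortfall in the dB sum.
G = +5.8 − (-20.5) + 17.1 = 43.4 dB.

43.4 dB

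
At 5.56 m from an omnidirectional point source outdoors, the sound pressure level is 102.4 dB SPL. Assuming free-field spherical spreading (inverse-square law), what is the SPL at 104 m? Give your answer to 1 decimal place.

For a point source in a free field, ΔL = −20·log₁₀(d₂/d₁).
ΔL = −20·log₁₀(104/5.56) = -25.44 dB, so L₂ = 102.4 + (-25.44) = 77.0 dB SPL.

77.0 dB SPL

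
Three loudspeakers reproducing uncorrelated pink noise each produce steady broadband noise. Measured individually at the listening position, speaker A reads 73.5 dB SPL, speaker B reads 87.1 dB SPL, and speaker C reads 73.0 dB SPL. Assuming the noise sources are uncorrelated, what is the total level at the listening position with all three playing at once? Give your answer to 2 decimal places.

Incoherent sources sum as intensities:
L_total = 10·log₁₀(10^(73.5/10) + 10^(87.1/10) + 10^(73.0/10)) = 10·log₁₀(555200000) = 87.44 dB SPL.

87.44 dB SPL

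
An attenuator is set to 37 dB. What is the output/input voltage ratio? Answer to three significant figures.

Voltage ratio = 10^(dB/20).
10^(-37/20) = 10^(-1.850) = 0.0141.

0.0141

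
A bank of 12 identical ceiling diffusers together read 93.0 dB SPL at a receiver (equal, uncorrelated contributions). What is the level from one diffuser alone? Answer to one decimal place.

12 equal incoherent sources add 10·log₁₀(12) = 10.79 dB over one source.
L_one = 93.0 − 10.79 = 82.2 dB SPL.

82.2 dB SPL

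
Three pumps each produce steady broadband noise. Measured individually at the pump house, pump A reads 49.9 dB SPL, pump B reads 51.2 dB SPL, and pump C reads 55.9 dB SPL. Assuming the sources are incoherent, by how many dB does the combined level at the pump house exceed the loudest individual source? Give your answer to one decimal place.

Incoherent sources sum as intensities:
L_total = 10·log₁₀(10^(49.9/10) + 10^(51.2/10) + 10^(55.9/10)) = 57.91 dB SPL.
Excess over the loudest (55.9 dB): 57.91 − 55.9 = 2.0 dB.

2.0 dB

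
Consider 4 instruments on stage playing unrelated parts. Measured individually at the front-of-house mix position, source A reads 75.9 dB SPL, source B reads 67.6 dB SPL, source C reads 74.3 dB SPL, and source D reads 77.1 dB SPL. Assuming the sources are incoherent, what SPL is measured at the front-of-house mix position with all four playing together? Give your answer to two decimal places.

80.89 dB SPL

Incoherent sources sum as intensities:
L_total = 10·log₁₀(10^(75.9/10) + 10^(67.6/10) + 10^(74.3/10) + 10^(77.1/10)) = 10·log₁₀(122900000) = 80.89 dB SPL.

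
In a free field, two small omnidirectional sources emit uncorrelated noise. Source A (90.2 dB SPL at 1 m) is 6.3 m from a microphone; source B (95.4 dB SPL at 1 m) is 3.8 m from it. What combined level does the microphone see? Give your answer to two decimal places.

At the listener: L_A = 90.2 − 20·log₁₀(6.3) = 74.213 dB; L_B = 95.4 − 20·log₁₀(3.8) = 83.804 dB.
Combined: 10·log₁₀(10^(74.213/10)+10^(83.804/10)) = 84.26 dB SPL.

84.26 dB SPL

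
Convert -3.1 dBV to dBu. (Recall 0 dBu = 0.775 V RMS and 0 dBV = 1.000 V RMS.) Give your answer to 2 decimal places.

The offset between the scales is 20·log₁₀(0.775/1.000) = −2.214 dB.
So dBu = -3.1 + 2.214 = -0.89 dBu.

-0.89 dBu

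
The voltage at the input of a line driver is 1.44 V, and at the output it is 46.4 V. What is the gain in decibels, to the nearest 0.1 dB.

For a voltage ratio, dB = 20·log₁₀(V₂/V₁).
20·log₁₀(46.4/1.44) = 20·log₁₀(32.22) = 30.2 dB.

30.2 dB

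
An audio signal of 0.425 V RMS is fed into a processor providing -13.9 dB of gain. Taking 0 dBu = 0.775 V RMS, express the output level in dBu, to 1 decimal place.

Input level: 20·log₁₀(0.425/0.775) = -5.22 dBu.
Output: -5.22 − 13.9 = -19.1 dBu.

-19.1 dBu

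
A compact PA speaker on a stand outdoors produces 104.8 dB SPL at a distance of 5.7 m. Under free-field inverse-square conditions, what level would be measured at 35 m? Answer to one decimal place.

89.0 dB SPL

For a point source in a free field, ΔL = −20·log₁₀(d₂/d₁).
ΔL = −20·log₁₀(35/5.7) = -15.76 dB, so L₂ = 104.8 + (-15.76) = 89.0 dB SPL.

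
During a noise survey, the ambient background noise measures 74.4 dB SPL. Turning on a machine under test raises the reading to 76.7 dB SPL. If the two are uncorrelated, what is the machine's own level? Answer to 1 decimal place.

72.8 dB SPL

Remove the background by subtracting linear intensities:
L_src = 10·log₁₀(10^(76.7/10) − 10^(74.4/10)) = 10·log₁₀(19230000) = 72.8 dB SPL.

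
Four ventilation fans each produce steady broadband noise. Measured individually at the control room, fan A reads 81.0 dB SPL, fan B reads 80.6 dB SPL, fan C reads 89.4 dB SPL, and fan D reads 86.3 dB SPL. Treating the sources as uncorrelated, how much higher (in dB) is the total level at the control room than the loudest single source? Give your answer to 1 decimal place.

2.5 dB

Uncorrelated sources add in intensity (power), not in dB.
L_total = 10·log₁₀(10^(81.0/10) + 10^(80.6/10) + 10^(89.4/10) + 10^(86.3/10)) = 91.87 dB SPL.
Excess over the loudest (89.4 dB): 91.87 − 89.4 = 2.5 dB.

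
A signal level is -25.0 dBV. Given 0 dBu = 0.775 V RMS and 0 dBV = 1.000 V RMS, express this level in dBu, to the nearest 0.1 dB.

The offset between the scales is 20·log₁₀(0.775/1.000) = −2.214 dB.
So dBu = -25.0 + 2.214 = -22.8 dBu.

-22.8 dBu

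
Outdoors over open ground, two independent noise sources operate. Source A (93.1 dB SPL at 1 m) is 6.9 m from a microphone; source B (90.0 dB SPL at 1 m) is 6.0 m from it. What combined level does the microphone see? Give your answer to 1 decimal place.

78.5 dB SPL

At the listener: L_A = 93.1 − 20·log₁₀(6.9) = 76.32 dB; L_B = 90.0 − 20·log₁₀(6.0) = 74.44 dB.
Combined: 10·log₁₀(10^(76.32/10)+10^(74.44/10)) = 78.5 dB SPL.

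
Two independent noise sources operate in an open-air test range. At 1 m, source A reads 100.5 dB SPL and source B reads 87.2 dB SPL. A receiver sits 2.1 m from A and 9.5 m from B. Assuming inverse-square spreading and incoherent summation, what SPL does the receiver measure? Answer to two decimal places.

At the listener: L_A = 100.5 − 20·log₁₀(2.1) = 94.056 dB; L_B = 87.2 − 20·log₁₀(9.5) = 67.646 dB.
Combined: 10·log₁₀(10^(94.056/10)+10^(67.646/10)) = 94.07 dB SPL.

94.07 dB SPL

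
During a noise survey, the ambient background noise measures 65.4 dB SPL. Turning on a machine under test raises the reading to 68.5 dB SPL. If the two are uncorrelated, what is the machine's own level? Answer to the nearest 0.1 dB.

65.6 dB SPL

Remove the background by subtracting linear intensities:
L_src = 10·log₁₀(10^(68.5/10) − 10^(65.4/10)) = 10·log₁₀(3612000) = 65.6 dB SPL.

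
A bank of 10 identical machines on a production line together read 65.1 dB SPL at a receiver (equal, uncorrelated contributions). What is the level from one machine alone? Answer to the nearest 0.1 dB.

10 equal incoherent sources add 10·log₁₀(10) = 10.00 dB over one source.
L_one = 65.1 − 10.00 = 55.1 dB SPL.

55.1 dB SPL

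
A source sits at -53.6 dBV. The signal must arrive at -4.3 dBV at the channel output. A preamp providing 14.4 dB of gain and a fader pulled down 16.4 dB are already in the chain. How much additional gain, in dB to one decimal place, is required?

51.3 dB

The required make-up gain is the shortfall in the dB sum.
G = -4.3 − (-53.6) − 14.4 + 16.4 = 51.3 dB.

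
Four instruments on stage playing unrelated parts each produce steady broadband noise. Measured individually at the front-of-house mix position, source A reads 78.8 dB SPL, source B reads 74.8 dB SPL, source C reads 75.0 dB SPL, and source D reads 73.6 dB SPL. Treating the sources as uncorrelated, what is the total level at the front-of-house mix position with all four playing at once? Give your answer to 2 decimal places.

82.06 dB SPL

Uncorrelated sources add in intensity (power), not in dB.
L_total = 10·log₁₀(10^(78.8/10) + 10^(74.8/10) + 10^(75.0/10) + 10^(73.6/10)) = 10·log₁₀(160600000) = 82.06 dB SPL.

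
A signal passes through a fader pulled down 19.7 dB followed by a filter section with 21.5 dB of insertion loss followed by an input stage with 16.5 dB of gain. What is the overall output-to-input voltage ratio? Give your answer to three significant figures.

Net gain = (−19.7) + (−21.5) + 16.5 = -24.7 dB.
Voltage ratio = 10^(-24.7/20) = 0.0582.

0.0582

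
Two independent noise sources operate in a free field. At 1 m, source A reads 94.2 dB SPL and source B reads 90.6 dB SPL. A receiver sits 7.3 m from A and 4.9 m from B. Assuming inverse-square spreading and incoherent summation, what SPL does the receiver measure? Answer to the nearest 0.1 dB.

79.9 dB SPL

At the listener: L_A = 94.2 − 20·log₁₀(7.3) = 76.93 dB; L_B = 90.6 − 20·log₁₀(4.9) = 76.80 dB.
Combined: 10·log₁₀(10^(76.93/10)+10^(76.80/10)) = 79.9 dB SPL.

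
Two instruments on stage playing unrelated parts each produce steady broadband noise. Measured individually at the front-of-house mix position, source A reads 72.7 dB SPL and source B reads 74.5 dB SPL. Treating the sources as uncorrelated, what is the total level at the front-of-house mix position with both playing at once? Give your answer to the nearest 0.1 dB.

76.7 dB SPL

Incoherent sources sum as intensities:
L_total = 10·log₁₀(10^(72.7/10) + 10^(74.5/10)) = 10·log₁₀(46800000) = 76.7 dB SPL.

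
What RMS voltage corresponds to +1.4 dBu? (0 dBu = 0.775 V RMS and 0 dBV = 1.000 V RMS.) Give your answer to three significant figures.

0.911 V

V = 0.775 V × 10^(+1.4/20).
= 0.775 × 1.175 = 0.911 V.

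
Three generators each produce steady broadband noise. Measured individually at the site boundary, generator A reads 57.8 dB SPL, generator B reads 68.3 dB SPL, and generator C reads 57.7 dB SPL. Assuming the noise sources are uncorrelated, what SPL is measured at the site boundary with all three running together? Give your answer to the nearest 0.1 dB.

Uncorrelated sources add in intensity (power), not in dB.
L_total = 10·log₁₀(10^(57.8/10) + 10^(68.3/10) + 10^(57.7/10)) = 10·log₁₀(7952000) = 69.0 dB SPL.

69.0 dB SPL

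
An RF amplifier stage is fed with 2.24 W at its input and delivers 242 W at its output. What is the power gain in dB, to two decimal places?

20.34 dB

Power is a power quantity, so gain = 10·log₁₀(P_out/P_in).
10·log₁₀(242/2.24) = 10·log₁₀(108.0) = 20.34 dB.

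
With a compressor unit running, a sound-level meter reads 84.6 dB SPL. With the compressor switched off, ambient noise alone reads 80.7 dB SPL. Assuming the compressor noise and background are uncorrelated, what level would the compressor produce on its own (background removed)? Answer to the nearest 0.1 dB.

82.3 dB SPL

Remove the background by subtracting linear intensities:
L_src = 10·log₁₀(10^(84.6/10) − 10^(80.7/10)) = 10·log₁₀(170900000) = 82.3 dB SPL.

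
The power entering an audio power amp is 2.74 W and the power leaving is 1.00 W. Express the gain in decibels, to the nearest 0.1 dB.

Power is a power quantity, so gain = 10·log₁₀(P_out/P_in).
10·log₁₀(1.00/2.74) = 10·log₁₀(0.3650) = -4.4 dB.

-4.4 dB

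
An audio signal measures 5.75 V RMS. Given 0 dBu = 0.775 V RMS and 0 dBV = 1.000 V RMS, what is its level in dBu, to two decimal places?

+17.41 dBu

dBu = 20·log₁₀(V / 0.775 V).
20·log₁₀(5.75/0.775) = +17.41 dBu.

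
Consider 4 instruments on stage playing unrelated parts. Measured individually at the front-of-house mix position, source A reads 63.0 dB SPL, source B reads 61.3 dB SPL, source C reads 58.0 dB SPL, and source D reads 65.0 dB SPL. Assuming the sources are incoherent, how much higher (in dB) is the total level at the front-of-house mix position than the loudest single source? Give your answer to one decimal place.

3.5 dB

Add the sources as powers (linear), then convert back to dB:
L_total = 10·log₁₀(10^(63.0/10) + 10^(61.3/10) + 10^(58.0/10) + 10^(65.0/10)) = 68.54 dB SPL.
Excess over the loudest (65.0 dB): 68.54 − 65.0 = 3.5 dB.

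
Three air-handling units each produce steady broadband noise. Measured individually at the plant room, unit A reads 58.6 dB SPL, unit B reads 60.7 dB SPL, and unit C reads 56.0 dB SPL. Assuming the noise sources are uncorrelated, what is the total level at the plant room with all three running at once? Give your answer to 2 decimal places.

Add the sources as powers (linear), then convert back to dB:
L_total = 10·log₁₀(10^(58.6/10) + 10^(60.7/10) + 10^(56.0/10)) = 10·log₁₀(2297000) = 63.61 dB SPL.

63.61 dB SPL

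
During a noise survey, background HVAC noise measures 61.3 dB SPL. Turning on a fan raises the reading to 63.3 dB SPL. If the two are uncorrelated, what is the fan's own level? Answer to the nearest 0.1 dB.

59.0 dB SPL

Remove the background by subtracting linear intensities:
L_src = 10·log₁₀(10^(63.3/10) − 10^(61.3/10)) = 10·log₁₀(789000) = 59.0 dB SPL.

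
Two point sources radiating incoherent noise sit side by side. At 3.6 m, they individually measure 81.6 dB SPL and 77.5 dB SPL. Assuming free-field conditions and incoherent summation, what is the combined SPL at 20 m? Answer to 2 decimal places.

68.13 dB SPL

Combined at 3.6 m: 10·log₁₀(10^(81.6/10)+10^(77.5/10)) = 83.027 dB SPL.
Then apply −20·log₁₀(20/3.6) = -14.895 dB → 68.13 dB SPL.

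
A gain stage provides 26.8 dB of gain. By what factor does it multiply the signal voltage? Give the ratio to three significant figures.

21.9

Voltage ratio = 10^(dB/20).
10^(26.8/20) = 10^(1.340) = 21.9.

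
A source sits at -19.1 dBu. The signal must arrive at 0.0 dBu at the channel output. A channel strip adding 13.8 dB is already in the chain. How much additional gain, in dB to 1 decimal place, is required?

5.3 dB

The required make-up gain is the shortfall in the dB sum.
G = 0.0 − (-19.1) − 13.8 = 5.3 dB.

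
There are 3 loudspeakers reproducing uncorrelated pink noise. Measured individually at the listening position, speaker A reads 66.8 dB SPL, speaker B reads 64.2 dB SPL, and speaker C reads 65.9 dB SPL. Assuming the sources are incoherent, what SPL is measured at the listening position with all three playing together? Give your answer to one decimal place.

70.5 dB SPL

Incoherent sources sum as intensities:
L_total = 10·log₁₀(10^(66.8/10) + 10^(64.2/10) + 10^(65.9/10)) = 10·log₁₀(11310000) = 70.5 dB SPL.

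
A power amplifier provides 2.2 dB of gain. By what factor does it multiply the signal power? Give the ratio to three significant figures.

1.66

Power ratio = 10^(dB/10).
10^(2.2/10) = 10^(0.2200) = 1.66.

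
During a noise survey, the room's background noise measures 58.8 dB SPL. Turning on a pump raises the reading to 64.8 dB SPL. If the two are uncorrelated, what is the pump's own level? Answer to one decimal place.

63.5 dB SPL

Subtract intensities: L_src = 10·log₁₀(10^(L_total/10) − 10^(L_bg/10)).
L_src = 10·log₁₀(10^(64.8/10) − 10^(58.8/10)) = 10·log₁₀(2261000) = 63.5 dB SPL.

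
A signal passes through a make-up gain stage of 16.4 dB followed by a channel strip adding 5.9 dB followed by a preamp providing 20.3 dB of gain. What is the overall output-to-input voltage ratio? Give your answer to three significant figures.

135

Net gain = 16.4 + 5.9 + 20.3 = 42.6 dB.
Voltage ratio = 10^(42.6/20) = 135.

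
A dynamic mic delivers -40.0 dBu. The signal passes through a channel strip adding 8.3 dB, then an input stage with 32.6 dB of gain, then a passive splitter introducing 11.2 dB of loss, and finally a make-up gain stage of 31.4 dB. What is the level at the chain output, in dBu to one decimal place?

In dB, series stages simply add:
-40.0 + 8.3 + 32.6 − 11.2 + 31.4 = +21.1 dBu.

+21.1 dBu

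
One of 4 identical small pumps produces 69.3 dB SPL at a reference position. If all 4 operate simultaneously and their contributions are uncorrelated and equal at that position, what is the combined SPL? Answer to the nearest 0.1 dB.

75.3 dB SPL

4 equal incoherent sources raise the level by 10·log₁₀(4) = 6.02 dB.
L_total = 69.3 + 6.02 = 75.3 dB SPL.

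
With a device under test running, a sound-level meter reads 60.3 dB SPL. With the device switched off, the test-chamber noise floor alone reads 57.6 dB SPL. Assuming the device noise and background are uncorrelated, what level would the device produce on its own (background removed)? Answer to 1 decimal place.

57.0 dB SPL

Subtract intensities: L_src = 10·log₁₀(10^(L_total/10) − 10^(L_bg/10)).
L_src = 10·log₁₀(10^(60.3/10) − 10^(57.6/10)) = 10·log₁₀(496100) = 57.0 dB SPL.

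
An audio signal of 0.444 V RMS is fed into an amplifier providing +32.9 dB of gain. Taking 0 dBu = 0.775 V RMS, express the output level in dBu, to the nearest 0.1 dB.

Input level: 20·log₁₀(0.444/0.775) = -4.84 dBu.
Output: -4.84 + 32.9 = +28.1 dBu.

+28.1 dBu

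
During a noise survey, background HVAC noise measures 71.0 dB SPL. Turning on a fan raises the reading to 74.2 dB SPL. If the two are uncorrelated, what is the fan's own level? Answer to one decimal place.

71.4 dB SPL

Remove the background by subtracting linear intensities:
L_src = 10·log₁₀(10^(74.2/10) − 10^(71.0/10)) = 10·log₁₀(13710000) = 71.4 dB SPL.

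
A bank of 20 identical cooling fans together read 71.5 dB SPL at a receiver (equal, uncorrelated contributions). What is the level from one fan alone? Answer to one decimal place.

20 equal incoherent sources add 10·log₁₀(20) = 13.01 dB over one source.
L_one = 71.5 − 13.01 = 58.5 dB SPL.

58.5 dB SPL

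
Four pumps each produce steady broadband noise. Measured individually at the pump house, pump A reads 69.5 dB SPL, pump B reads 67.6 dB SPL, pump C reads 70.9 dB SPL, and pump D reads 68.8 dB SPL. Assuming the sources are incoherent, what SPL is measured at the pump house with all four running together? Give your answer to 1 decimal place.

75.4 dB SPL

Uncorrelated sources add in intensity (power), not in dB.
L_total = 10·log₁₀(10^(69.5/10) + 10^(67.6/10) + 10^(70.9/10) + 10^(68.8/10)) = 10·log₁₀(34560000) = 75.4 dB SPL.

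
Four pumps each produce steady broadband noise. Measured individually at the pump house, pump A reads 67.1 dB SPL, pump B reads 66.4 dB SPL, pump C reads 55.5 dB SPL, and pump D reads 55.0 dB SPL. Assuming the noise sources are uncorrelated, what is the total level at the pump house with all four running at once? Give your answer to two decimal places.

70.07 dB SPL

Uncorrelated sources add in intensity (power), not in dB.
L_total = 10·log₁₀(10^(67.1/10) + 10^(66.4/10) + 10^(55.5/10) + 10^(55.0/10)) = 10·log₁₀(10160000) = 70.07 dB SPL.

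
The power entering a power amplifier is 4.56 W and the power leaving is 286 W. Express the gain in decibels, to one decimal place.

18.0 dB

For a power ratio, dB = 10·log₁₀(P₂/P₁).
10·log₁₀(286/4.56) = 10·log₁₀(62.72) = 18.0 dB.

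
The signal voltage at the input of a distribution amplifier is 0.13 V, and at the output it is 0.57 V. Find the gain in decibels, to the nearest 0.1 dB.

12.8 dB

Voltage ratio → dB uses the 20·log₁₀ form:
20·log₁₀(0.57/0.13) = 20·log₁₀(4.385) = 12.8 dB.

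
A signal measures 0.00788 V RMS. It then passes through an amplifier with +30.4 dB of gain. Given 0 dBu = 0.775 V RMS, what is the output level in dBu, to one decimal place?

Input level: 20·log₁₀(0.00788/0.775) = -39.86 dBu.
Output: -39.86 + 30.4 = -9.5 dBu.

-9.5 dBu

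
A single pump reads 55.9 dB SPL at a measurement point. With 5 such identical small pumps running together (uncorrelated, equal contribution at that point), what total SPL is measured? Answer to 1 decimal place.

5 equal incoherent sources raise the level by 10·log₁₀(5) = 6.99 dB.
L_total = 55.9 + 6.99 = 62.9 dB SPL.

62.9 dB SPL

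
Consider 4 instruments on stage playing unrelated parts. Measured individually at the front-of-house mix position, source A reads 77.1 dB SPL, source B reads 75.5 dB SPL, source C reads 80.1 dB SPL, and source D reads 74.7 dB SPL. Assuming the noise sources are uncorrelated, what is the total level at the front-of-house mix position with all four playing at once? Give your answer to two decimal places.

Uncorrelated sources add in intensity (power), not in dB.
L_total = 10·log₁₀(10^(77.1/10) + 10^(75.5/10) + 10^(80.1/10) + 10^(74.7/10)) = 10·log₁₀(218600000) = 83.40 dB SPL.

83.40 dB SPL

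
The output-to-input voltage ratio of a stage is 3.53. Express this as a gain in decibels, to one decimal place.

Voltage is an amplitude quantity, so gain = 20·log₁₀(V_out/V_in).
20·log₁₀(3.53) = 11.0 dB.

11.0 dB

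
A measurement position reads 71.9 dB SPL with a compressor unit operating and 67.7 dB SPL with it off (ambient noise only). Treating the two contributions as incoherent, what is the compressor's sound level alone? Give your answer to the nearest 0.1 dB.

69.8 dB SPL

Remove the background by subtracting linear intensities:
L_src = 10·log₁₀(10^(71.9/10) − 10^(67.7/10)) = 10·log₁₀(9600000) = 69.8 dB SPL.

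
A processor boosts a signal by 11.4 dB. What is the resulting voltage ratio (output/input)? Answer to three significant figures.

3.72

Voltage ratio = 10^(dB/20).
10^(11.4/20) = 10^(0.5700) = 3.72.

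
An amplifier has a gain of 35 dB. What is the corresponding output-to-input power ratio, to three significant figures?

Power ratio = 10^(dB/10).
10^(35/10) = 10^(3.500) = 3160.

3160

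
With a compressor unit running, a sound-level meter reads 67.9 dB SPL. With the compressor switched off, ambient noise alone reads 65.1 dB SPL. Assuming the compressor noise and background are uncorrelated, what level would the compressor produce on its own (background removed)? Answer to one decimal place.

Background correction is a power subtraction:
L_src = 10·log₁₀(10^(67.9/10) − 10^(65.1/10)) = 10·log₁₀(2930000) = 64.7 dB SPL.

64.7 dB SPL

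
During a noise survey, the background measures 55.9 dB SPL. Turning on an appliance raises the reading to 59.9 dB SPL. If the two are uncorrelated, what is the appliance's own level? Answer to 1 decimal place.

Remove the background by subtracting linear intensities:
L_src = 10·log₁₀(10^(59.9/10) − 10^(55.9/10)) = 10·log₁₀(588200) = 57.7 dB SPL.

57.7 dB SPL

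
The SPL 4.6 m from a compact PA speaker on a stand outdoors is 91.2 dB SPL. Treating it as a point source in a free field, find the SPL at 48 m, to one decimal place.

Inverse-square spreading gives ΔL = −20·log₁₀(d₂/d₁).
ΔL = −20·log₁₀(48/4.6) = -20.37 dB, so L₂ = 91.2 + (-20.37) = 70.8 dB SPL.

70.8 dB SPL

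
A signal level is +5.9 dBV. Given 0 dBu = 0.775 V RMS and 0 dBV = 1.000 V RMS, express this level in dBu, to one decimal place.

+8.1 dBu

The offset between the scales is 20·log₁₀(0.775/1.000) = −2.214 dB.
So dBu = +5.9 + 2.214 = +8.1 dBu.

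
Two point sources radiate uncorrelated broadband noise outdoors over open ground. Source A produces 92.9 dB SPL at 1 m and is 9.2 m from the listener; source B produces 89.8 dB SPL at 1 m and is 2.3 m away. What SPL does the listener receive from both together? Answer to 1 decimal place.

At the listener: L_A = 92.9 − 20·log₁₀(9.2) = 73.62 dB; L_B = 89.8 − 20·log₁₀(2.3) = 82.57 dB.
Combined: 10·log₁₀(10^(73.62/10)+10^(82.57/10)) = 83.1 dB SPL.

83.1 dB SPL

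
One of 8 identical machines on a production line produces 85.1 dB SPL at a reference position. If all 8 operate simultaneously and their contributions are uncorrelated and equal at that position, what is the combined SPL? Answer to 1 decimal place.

8 equal incoherent sources raise the level by 10·log₁₀(8) = 9.03 dB.
L_total = 85.1 + 9.03 = 94.1 dB SPL.

94.1 dB SPL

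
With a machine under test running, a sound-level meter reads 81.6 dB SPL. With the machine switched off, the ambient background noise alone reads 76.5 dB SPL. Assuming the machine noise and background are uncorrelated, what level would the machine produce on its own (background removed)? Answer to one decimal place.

Background correction is a power subtraction:
L_src = 10·log₁₀(10^(81.6/10) − 10^(76.5/10)) = 10·log₁₀(99880000) = 80.0 dB SPL.

80.0 dB SPL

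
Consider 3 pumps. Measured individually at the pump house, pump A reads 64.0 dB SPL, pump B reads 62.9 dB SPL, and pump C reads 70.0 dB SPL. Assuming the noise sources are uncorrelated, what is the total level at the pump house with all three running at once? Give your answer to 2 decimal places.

71.60 dB SPL

Incoherent sources sum as intensities:
L_total = 10·log₁₀(10^(64.0/10) + 10^(62.9/10) + 10^(70.0/10)) = 10·log₁₀(14460000) = 71.60 dB SPL.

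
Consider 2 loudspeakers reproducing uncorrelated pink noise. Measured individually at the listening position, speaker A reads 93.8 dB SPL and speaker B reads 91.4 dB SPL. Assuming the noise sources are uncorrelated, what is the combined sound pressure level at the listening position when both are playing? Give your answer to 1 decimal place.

95.8 dB SPL

Add the sources as powers (linear), then convert back to dB:
L_total = 10·log₁₀(10^(93.8/10) + 10^(91.4/10)) = 10·log₁₀(3779000000) = 95.8 dB SPL.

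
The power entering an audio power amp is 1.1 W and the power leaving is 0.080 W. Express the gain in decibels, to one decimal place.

-11.4 dB

Power ratio → dB uses the 10·log₁₀ form:
10·log₁₀(0.080/1.1) = 10·log₁₀(0.07273) = -11.4 dB.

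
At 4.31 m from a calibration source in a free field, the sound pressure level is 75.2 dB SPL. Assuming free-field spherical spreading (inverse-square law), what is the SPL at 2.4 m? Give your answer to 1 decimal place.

80.3 dB SPL

For a point source in a free field, ΔL = −20·log₁₀(d₂/d₁).
ΔL = −20·log₁₀(2.4/4.31) = 5.09 dB, so L₂ = 75.2 + (5.09) = 80.3 dB SPL.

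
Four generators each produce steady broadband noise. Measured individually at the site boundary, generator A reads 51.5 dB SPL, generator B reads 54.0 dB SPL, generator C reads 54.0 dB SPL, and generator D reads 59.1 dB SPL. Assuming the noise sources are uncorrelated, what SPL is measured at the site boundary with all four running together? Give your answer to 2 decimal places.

61.63 dB SPL

Uncorrelated sources add in intensity (power), not in dB.
L_total = 10·log₁₀(10^(51.5/10) + 10^(54.0/10) + 10^(54.0/10) + 10^(59.1/10)) = 10·log₁₀(1456000) = 61.63 dB SPL.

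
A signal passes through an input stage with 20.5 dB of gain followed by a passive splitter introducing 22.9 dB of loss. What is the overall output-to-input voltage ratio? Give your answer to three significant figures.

0.759

Net gain = 20.5 + (−22.9) = -2.4 dB.
Voltage ratio = 10^(-2.4/20) = 0.759.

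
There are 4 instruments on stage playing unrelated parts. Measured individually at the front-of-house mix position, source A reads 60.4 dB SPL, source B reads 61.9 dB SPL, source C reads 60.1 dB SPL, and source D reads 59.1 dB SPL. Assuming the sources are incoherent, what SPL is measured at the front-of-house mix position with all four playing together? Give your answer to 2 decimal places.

66.51 dB SPL

Uncorrelated sources add in intensity (power), not in dB.
L_total = 10·log₁₀(10^(60.4/10) + 10^(61.9/10) + 10^(60.1/10) + 10^(59.1/10)) = 10·log₁₀(4481000) = 66.51 dB SPL.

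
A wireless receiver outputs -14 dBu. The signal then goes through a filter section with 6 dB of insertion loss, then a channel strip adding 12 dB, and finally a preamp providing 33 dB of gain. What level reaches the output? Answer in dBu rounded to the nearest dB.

+25 dBu

Cascaded gains and losses add directly in dB.
-14 − 6 + 12 + 33 = +25 dBu.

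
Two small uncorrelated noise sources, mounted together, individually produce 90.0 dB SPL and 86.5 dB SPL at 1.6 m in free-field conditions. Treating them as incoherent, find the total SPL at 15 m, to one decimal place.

72.2 dB SPL

Combined at 1.6 m: 10·log₁₀(10^(90.0/10)+10^(86.5/10)) = 91.60 dB SPL.
Then apply −20·log₁₀(15/1.6) = -19.44 dB → 72.2 dB SPL.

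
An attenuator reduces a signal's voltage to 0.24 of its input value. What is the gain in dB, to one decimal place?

Voltage is an amplitude quantity, so gain = 20·log₁₀(V_out/V_in).
20·log₁₀(0.24) = -12.4 dB.

-12.4 dB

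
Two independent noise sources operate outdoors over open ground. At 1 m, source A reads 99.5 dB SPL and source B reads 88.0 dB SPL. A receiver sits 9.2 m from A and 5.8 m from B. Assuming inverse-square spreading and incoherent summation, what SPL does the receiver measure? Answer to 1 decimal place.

At the listener: L_A = 99.5 − 20·log₁₀(9.2) = 80.22 dB; L_B = 88.0 − 20·log₁₀(5.8) = 72.73 dB.
Combined: 10·log₁₀(10^(80.22/10)+10^(72.73/10)) = 80.9 dB SPL.

80.9 dB SPL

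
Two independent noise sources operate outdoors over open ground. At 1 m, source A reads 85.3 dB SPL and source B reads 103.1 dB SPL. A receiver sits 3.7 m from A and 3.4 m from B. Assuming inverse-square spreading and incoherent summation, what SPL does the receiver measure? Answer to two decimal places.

92.53 dB SPL

At the listener: L_A = 85.3 − 20·log₁₀(3.7) = 73.936 dB; L_B = 103.1 − 20·log₁₀(3.4) = 92.470 dB.
Combined: 10·log₁₀(10^(73.936/10)+10^(92.470/10)) = 92.53 dB SPL.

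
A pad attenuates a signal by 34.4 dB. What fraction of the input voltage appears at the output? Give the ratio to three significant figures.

Voltage ratio = 10^(dB/20).
10^(-34.4/20) = 10^(-1.720) = 0.0191.

0.0191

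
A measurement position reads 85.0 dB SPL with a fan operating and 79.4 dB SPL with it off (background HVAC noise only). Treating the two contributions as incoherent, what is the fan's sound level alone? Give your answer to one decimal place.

Background correction is a power subtraction:
L_src = 10·log₁₀(10^(85.0/10) − 10^(79.4/10)) = 10·log₁₀(229100000) = 83.6 dB SPL.

83.6 dB SPL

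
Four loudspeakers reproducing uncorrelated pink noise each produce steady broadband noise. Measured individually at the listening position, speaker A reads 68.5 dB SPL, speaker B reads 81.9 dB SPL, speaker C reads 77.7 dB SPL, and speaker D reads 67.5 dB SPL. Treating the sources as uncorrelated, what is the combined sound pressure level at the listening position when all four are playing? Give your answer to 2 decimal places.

Add the sources as powers (linear), then convert back to dB:
L_total = 10·log₁₀(10^(68.5/10) + 10^(81.9/10) + 10^(77.7/10) + 10^(67.5/10)) = 10·log₁₀(226500000) = 83.55 dB SPL.

83.55 dB SPL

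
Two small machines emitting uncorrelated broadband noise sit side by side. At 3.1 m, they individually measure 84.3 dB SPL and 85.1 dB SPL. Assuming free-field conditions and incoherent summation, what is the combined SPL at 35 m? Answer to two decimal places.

66.67 dB SPL

Combined at 3.1 m: 10·log₁₀(10^(84.3/10)+10^(85.1/10)) = 87.729 dB SPL.
Then apply −20·log₁₀(35/3.1) = -21.054 dB → 66.67 dB SPL.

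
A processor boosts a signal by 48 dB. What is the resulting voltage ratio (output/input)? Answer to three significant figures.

251

Voltage ratio = 10^(dB/20).
10^(48/20) = 10^(2.400) = 251.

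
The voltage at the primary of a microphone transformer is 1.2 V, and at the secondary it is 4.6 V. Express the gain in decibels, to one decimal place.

11.7 dB

Voltage ratio → dB uses the 20·log₁₀ form:
20·log₁₀(4.6/1.2) = 20·log₁₀(3.833) = 11.7 dB.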